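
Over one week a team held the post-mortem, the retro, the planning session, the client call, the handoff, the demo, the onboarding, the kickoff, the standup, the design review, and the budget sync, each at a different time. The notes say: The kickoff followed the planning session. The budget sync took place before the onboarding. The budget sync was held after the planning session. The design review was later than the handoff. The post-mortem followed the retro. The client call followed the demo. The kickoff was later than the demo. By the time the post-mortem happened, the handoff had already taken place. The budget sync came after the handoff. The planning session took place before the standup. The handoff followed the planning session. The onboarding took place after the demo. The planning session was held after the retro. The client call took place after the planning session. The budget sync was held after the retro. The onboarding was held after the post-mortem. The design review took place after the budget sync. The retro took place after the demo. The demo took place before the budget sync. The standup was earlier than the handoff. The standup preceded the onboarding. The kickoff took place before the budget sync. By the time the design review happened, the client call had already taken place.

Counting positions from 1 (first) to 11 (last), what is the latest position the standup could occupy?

The standup must come before the budget sync, the design review, the handoff, the onboarding, and the post-mortem — 5 meetings forced after it.
Everything else can be placed before the standup in some valid order, so the standup can sit as late as position 11 − 5 = 6.

6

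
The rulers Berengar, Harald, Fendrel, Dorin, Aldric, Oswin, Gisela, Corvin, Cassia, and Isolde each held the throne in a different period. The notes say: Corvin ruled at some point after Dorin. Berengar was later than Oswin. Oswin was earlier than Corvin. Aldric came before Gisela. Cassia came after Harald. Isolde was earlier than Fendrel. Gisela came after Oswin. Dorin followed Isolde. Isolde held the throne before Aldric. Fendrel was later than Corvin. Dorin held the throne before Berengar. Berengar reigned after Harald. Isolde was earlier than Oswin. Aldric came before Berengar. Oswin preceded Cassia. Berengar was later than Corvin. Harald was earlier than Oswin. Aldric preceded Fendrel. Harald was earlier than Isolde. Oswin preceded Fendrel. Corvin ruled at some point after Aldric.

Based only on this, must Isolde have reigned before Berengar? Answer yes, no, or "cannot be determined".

Chain the constraints: Isolde → Oswin → Berengar. Each link is directly stated, so Isolde comes before Berengar.

yes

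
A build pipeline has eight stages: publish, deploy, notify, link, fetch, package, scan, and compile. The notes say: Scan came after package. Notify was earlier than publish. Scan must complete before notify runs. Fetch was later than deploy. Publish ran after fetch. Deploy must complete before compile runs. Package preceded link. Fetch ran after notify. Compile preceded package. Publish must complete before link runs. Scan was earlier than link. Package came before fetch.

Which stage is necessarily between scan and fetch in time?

notify

Tracing the constraints gives scan → notify → fetch, so notify sits after scan and before fetch.
No other stage is forced both after scan and before fetch.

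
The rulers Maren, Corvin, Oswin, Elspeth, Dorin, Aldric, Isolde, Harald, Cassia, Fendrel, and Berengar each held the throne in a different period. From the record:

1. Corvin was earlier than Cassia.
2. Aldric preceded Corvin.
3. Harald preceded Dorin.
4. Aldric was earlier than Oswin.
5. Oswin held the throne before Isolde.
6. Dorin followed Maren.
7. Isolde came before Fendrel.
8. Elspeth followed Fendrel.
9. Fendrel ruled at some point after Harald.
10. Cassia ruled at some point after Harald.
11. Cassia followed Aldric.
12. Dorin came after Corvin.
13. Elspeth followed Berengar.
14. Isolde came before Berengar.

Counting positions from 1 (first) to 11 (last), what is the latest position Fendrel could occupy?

Fendrel must come before Elspeth — 1 ruler forced after them.
Everything else can be placed before Fendrel in some valid order, so Fendrel can sit as late as position 11 − 1 = 10.

10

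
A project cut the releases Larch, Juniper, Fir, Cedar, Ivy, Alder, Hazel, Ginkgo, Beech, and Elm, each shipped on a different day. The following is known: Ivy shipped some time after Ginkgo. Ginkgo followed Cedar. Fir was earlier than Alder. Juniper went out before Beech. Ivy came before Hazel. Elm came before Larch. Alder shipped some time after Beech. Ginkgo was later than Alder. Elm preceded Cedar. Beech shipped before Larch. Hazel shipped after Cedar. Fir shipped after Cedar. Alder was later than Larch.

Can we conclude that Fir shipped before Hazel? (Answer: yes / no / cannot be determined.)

Chain the constraints: Fir → Alder → Ginkgo → Ivy → Hazel. Each link is directly stated, so Fir comes before Hazel.

yes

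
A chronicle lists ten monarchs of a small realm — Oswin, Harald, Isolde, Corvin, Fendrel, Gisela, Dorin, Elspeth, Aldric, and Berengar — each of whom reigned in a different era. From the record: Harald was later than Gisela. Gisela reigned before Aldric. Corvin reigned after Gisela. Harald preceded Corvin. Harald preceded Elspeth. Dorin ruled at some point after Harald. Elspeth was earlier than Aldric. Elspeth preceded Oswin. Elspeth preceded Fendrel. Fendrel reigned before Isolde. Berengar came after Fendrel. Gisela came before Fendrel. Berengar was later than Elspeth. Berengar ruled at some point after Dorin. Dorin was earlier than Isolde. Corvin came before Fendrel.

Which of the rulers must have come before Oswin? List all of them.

Directly stated before Oswin: Elspeth.
Gisela reaches Oswin via Gisela → Harald → Elspeth → Oswin.
Harald reaches Oswin via Harald → Elspeth → Oswin.
No chain forces Aldric (or any of the others) ahead of Oswin.

Elspeth, Gisela, Harald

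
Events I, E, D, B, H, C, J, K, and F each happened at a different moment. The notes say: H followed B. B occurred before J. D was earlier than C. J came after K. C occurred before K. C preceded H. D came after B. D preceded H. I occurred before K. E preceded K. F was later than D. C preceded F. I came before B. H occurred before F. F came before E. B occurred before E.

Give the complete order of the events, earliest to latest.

The constraints fix every adjacent pair, so only one ordering works:
I → B → D → C → H → F → E → K → J.

I, B, D, C, H, F, E, K, J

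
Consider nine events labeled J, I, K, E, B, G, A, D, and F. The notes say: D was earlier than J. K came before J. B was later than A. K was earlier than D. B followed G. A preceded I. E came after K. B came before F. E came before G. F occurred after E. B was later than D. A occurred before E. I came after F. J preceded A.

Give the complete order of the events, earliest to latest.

The constraints fix every adjacent pair, so only one ordering works:
K → D → J → A → E → G → B → F → I.

K, D, J, A, E, G, B, F, I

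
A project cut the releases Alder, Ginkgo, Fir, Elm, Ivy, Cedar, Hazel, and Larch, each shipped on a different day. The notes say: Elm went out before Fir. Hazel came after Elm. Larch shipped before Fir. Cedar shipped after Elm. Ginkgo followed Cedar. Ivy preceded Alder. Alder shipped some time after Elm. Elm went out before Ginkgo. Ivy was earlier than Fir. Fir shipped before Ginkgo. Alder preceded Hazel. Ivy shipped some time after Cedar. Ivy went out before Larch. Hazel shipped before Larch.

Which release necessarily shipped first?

Elm

Elm has a chain of constraints placing it before every other release, so Elm must be first.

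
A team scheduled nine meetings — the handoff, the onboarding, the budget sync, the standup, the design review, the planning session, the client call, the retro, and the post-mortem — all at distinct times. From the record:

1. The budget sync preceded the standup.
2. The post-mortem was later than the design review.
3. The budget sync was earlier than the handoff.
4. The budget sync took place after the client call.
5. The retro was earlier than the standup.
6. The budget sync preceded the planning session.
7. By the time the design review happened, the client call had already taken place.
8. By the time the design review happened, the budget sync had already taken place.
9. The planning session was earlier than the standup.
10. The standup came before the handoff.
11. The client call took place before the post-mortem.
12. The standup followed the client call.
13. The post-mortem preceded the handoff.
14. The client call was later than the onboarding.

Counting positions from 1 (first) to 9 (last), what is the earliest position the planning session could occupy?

4

The budget sync, the client call, and the onboarding must all come before the planning session — 3 forced predecessors.
Nothing else is forced ahead of the planning session, so its earliest slot is position 3 + 1 = 4.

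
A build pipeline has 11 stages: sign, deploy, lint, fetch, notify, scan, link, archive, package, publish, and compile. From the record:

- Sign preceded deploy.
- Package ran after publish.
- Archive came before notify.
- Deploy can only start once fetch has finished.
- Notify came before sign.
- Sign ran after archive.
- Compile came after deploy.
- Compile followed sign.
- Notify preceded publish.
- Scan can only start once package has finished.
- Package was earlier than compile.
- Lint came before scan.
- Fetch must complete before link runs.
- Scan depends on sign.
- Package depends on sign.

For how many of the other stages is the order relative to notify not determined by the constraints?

3

Forced before notify: archive; forced after notify: compile, deploy, package, publish, scan, and sign.
That leaves fetch, link, and lint with no forced order relative to notify — 3.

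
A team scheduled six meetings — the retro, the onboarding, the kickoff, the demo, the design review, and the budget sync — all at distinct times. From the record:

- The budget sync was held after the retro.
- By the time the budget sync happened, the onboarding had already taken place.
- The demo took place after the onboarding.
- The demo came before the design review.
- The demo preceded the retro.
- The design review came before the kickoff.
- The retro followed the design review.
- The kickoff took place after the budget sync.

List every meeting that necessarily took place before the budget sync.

the demo, the design review, the onboarding, the retro

Directly stated before the budget sync: the onboarding and the retro.
The demo reaches the budget sync via the demo → the retro → the budget sync.
The design review reaches the budget sync via the design review → the retro → the budget sync.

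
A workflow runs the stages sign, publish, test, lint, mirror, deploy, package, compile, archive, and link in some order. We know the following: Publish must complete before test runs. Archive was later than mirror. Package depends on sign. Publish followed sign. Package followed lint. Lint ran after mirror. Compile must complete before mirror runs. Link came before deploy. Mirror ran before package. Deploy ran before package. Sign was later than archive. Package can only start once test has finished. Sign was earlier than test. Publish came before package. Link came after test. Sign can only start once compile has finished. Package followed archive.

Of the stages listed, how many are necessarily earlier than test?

5

Directly stated before test: publish and sign.
Archive reaches test via archive → sign → test.
Compile reaches test via compile → sign → test.
Mirror reaches test via mirror → archive → sign → test.
No chain forces deploy (or any of the others) ahead of test.
That's archive, compile, mirror, publish, and sign — 5 in all.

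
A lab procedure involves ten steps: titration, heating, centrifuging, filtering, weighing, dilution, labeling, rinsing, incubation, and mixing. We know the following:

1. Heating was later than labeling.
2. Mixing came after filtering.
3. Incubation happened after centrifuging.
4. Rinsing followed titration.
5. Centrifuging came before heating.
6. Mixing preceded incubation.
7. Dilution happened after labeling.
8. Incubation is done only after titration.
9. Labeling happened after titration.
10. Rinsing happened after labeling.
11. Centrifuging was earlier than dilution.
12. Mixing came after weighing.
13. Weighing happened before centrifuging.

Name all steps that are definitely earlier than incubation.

centrifuging, filtering, mixing, titration, weighing

Directly stated before incubation: centrifuging, mixing, and titration.
Filtering reaches incubation via filtering → mixing → incubation.
Weighing reaches incubation via weighing → mixing → incubation.
No chain forces rinsing (or any of the others) ahead of incubation.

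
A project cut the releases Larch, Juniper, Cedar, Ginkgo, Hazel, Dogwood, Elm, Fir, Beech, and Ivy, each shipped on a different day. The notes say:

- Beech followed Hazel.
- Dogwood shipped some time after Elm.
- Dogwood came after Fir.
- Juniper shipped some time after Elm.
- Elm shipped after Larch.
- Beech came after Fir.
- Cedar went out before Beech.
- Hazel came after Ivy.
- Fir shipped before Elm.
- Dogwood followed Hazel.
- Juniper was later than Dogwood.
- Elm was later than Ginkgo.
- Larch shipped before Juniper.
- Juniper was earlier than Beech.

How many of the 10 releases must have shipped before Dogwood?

6

Directly stated before Dogwood: Elm, Fir, and Hazel.
Ginkgo reaches Dogwood via Ginkgo → Elm → Dogwood.
Ivy reaches Dogwood via Ivy → Hazel → Dogwood.
Larch reaches Dogwood via Larch → Elm → Dogwood.
No chain forces Juniper (or any of the others) ahead of Dogwood.
That's Elm, Fir, Ginkgo, Hazel, Ivy, and Larch — 6 in all.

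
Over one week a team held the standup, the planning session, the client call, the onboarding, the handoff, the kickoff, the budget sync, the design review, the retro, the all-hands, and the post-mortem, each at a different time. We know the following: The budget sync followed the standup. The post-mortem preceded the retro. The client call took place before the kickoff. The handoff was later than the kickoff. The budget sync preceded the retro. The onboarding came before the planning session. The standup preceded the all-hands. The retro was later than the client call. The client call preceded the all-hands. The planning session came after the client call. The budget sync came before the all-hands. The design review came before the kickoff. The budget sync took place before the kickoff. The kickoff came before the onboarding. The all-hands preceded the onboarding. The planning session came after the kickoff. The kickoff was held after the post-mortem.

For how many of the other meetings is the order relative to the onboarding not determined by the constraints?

Forced before the onboarding: the all-hands, the budget sync, the client call, the design review, the kickoff, the post-mortem, and the standup; forced after the onboarding: the planning session.
That leaves the handoff and the retro with no forced order relative to the onboarding — 2.

2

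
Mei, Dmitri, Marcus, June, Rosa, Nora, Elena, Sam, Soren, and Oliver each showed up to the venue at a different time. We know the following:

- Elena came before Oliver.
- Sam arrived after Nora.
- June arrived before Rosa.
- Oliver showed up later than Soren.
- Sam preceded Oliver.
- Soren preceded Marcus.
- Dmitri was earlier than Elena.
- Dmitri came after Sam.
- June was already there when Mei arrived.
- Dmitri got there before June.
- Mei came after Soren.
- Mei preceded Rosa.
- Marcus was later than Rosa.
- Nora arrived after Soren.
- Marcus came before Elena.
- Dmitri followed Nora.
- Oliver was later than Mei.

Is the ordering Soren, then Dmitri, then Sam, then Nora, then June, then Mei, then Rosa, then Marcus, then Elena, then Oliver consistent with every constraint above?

no

The constraints require Nora before Sam, but in the proposed sequence Sam appears ahead of Nora. That one violation is enough.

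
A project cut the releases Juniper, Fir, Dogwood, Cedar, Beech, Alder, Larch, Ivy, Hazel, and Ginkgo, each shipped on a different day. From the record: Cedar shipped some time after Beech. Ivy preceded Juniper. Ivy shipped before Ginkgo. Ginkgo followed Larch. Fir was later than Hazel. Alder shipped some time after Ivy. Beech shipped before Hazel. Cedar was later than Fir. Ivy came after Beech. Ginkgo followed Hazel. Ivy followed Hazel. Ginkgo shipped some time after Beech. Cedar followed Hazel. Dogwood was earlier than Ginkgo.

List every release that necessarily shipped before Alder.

Directly stated before Alder: Ivy.
Beech reaches Alder via Beech → Ivy → Alder.
Hazel reaches Alder via Hazel → Ivy → Alder.

Beech, Hazel, Ivy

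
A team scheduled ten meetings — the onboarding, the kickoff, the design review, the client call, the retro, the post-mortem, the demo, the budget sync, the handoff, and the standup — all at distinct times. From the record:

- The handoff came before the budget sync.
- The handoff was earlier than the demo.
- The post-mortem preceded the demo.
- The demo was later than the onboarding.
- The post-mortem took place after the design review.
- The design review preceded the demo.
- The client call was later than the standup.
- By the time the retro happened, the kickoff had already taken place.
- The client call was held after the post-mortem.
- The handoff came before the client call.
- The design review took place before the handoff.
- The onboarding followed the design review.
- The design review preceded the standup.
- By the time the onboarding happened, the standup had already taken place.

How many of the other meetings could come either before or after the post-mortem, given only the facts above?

Forced before the post-mortem: the design review; forced after the post-mortem: the client call and the demo.
That leaves the budget sync, the handoff, the kickoff, the onboarding, the retro, and the standup with no forced order relative to the post-mortem — 6.

6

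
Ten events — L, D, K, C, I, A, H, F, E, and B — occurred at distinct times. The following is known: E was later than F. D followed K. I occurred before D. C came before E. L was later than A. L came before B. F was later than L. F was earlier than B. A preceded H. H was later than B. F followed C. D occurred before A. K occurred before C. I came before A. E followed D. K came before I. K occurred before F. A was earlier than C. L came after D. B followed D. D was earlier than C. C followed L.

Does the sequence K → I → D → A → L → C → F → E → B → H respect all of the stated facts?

Check each stated constraint against the proposed order — e.g. D is ahead of B; K is ahead of F. Every pair is in the required order; nothing is violated.

yes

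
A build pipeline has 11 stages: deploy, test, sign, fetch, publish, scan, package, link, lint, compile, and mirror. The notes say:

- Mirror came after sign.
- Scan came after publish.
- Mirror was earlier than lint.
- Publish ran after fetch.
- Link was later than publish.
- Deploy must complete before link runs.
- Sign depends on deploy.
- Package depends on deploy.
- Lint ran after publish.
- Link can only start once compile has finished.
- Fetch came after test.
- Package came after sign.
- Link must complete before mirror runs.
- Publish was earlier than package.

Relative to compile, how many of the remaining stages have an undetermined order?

Forced after compile: link, lint, and mirror.
That leaves deploy, fetch, package, publish, scan, sign, and test with no forced order relative to compile — 7.

7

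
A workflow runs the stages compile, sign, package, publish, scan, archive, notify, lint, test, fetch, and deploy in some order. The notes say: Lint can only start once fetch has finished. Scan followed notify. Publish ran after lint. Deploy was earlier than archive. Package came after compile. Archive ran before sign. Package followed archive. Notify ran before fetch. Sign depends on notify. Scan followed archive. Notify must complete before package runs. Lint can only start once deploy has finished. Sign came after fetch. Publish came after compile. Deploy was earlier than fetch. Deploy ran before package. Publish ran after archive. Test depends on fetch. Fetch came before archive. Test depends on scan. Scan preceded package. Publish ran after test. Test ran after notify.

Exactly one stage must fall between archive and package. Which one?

scan

Tracing the constraints gives archive → scan → package, so scan sits after archive and before package.
No other stage is forced both after archive and before package.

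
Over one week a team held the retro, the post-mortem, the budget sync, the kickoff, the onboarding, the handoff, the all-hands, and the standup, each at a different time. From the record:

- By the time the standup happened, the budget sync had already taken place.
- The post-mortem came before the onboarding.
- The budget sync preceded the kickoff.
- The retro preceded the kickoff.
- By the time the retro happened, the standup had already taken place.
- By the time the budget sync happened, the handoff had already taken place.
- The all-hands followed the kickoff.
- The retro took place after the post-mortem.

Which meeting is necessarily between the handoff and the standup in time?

Tracing the constraints gives the handoff → the budget sync → the standup, so the budget sync sits after the handoff and before the standup.
No other meeting is forced both after the handoff and before the standup.

the budget sync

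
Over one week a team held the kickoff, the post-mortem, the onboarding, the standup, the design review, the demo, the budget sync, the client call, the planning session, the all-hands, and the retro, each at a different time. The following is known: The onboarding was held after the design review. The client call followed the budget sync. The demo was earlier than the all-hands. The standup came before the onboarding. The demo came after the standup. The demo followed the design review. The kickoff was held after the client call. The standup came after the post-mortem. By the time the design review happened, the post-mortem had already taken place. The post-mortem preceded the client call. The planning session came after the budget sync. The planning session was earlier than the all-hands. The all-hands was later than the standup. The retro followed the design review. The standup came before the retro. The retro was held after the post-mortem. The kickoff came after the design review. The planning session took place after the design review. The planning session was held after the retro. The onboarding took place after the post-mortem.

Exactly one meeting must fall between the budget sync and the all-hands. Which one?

the planning session

Tracing the constraints gives the budget sync → the planning session → the all-hands, so the planning session sits after the budget sync and before the all-hands.
No other meeting is forced both after the budget sync and before the all-hands.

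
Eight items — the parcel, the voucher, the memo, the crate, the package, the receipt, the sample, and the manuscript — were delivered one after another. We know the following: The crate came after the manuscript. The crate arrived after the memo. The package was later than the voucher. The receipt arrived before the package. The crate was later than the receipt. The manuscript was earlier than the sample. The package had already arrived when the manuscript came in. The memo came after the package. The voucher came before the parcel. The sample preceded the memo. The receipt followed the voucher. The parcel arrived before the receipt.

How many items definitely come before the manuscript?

4

Directly stated before the manuscript: the package.
The parcel reaches the manuscript via the parcel → the receipt → the package → the manuscript.
The receipt reaches the manuscript via the receipt → the package → the manuscript.
The voucher reaches the manuscript via the voucher → the package → the manuscript.
No chain forces the crate (or any of the others) ahead of the manuscript.
That's the package, the parcel, the receipt, and the voucher — 4 in all.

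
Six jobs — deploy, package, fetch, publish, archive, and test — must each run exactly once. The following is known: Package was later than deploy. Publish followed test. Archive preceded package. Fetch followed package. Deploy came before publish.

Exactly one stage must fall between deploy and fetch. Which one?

package

Tracing the constraints gives deploy → package → fetch, so package sits after deploy and before fetch.
No other stage is forced both after deploy and before fetch.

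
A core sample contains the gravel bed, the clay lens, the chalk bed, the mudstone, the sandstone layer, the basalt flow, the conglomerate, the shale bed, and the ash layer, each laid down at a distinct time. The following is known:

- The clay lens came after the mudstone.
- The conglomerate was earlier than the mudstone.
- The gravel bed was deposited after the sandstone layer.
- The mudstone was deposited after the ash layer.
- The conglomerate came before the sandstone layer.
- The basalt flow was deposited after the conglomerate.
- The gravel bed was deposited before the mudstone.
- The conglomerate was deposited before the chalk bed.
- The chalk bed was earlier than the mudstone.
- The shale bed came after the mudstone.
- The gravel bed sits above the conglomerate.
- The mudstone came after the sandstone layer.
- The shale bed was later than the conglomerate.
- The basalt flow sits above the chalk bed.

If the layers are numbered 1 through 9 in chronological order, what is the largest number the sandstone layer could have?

5

The sandstone layer must come before the clay lens, the gravel bed, the mudstone, and the shale bed — 4 layers forced after it.
Everything else can be placed before the sandstone layer in some valid order, so the sandstone layer can sit as late as position 9 − 4 = 5.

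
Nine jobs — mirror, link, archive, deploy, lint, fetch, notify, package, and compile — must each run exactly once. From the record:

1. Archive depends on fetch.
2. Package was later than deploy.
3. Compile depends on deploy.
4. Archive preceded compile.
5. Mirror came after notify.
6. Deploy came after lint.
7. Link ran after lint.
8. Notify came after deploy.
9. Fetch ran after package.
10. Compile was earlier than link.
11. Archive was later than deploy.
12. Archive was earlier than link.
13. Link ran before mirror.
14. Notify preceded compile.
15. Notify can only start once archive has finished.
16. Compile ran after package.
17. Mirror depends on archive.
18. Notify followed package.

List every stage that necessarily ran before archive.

Directly stated before archive: deploy and fetch.
Lint reaches archive via lint → deploy → archive.
Package reaches archive via package → fetch → archive.

deploy, fetch, lint, package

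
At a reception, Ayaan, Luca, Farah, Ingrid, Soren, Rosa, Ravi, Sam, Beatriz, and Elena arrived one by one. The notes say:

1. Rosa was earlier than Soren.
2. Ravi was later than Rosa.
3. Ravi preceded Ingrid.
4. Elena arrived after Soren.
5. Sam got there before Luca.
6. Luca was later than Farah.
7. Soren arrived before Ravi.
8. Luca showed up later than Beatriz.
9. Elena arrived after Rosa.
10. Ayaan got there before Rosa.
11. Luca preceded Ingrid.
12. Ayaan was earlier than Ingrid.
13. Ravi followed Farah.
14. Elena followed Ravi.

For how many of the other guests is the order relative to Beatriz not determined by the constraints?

7

Forced after Beatriz: Ingrid and Luca.
That leaves Ayaan, Elena, Farah, Ravi, Rosa, Sam, and Soren with no forced order relative to Beatriz — 7.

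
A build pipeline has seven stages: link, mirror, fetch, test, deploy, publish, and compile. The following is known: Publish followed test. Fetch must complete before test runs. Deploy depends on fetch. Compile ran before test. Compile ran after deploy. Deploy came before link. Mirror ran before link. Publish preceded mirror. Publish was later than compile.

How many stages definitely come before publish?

Directly stated before publish: compile and test.
Deploy reaches publish via deploy → compile → publish.
Fetch reaches publish via fetch → test → publish.
That's compile, deploy, fetch, and test — 4 in all.

4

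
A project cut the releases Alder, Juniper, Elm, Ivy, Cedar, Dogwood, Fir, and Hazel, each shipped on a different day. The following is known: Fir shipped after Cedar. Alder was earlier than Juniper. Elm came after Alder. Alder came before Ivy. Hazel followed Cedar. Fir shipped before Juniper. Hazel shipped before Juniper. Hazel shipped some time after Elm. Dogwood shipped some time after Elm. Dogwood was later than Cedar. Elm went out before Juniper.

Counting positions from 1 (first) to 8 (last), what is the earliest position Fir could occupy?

Cedar must come before Fir — 1 forced predecessor.
Nothing else is forced ahead of Fir, so its earliest slot is position 1 + 1 = 2.

2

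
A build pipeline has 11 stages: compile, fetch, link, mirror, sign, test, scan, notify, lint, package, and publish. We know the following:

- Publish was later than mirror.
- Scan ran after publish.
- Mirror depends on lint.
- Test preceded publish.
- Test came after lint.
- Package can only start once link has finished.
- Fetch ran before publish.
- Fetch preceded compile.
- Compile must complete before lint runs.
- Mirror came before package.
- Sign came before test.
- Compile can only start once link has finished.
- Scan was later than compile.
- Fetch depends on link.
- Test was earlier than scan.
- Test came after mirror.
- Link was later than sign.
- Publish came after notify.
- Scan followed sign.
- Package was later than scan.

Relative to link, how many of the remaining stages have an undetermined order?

Forced before link: sign; forced after link: compile, fetch, lint, mirror, package, publish, scan, and test.
That leaves notify with no forced order relative to link — 1.

1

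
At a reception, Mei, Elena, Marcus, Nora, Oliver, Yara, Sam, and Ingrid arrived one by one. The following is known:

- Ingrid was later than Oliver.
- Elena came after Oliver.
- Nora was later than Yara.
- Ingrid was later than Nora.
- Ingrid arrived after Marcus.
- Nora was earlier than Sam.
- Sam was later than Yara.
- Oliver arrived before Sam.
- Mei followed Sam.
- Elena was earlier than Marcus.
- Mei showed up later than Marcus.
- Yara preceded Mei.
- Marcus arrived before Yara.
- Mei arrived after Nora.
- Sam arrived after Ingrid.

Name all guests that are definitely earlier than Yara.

Elena, Marcus, Oliver

Directly stated before Yara: Marcus.
Elena reaches Yara via Elena → Marcus → Yara.
Oliver reaches Yara via Oliver → Elena → Marcus → Yara.
No chain forces Sam (or any of the others) ahead of Yara.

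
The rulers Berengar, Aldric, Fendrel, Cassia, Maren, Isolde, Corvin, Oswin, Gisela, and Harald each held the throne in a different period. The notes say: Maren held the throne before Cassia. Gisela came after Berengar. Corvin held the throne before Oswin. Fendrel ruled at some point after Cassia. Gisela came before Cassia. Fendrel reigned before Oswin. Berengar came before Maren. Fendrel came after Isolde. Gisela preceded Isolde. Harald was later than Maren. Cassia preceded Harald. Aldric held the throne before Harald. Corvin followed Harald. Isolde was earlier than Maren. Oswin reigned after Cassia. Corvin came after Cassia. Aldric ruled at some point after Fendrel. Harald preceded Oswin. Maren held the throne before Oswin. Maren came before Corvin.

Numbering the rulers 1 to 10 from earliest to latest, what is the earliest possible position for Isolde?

Berengar and Gisela must both come before Isolde — 2 forced predecessors.
Nothing else is forced ahead of Isolde, so their earliest slot is position 2 + 1 = 3.

3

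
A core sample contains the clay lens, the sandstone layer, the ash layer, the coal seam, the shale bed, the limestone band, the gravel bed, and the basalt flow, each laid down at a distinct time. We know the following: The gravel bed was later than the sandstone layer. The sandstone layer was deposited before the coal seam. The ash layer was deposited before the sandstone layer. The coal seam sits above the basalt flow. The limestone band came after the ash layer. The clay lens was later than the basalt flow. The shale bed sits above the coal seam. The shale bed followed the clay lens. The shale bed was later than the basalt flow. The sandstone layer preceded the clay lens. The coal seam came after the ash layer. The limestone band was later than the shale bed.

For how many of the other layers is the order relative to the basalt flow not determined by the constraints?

3

Forced after the basalt flow: the clay lens, the coal seam, the limestone band, and the shale bed.
That leaves the ash layer, the gravel bed, and the sandstone layer with no forced order relative to the basalt flow — 3.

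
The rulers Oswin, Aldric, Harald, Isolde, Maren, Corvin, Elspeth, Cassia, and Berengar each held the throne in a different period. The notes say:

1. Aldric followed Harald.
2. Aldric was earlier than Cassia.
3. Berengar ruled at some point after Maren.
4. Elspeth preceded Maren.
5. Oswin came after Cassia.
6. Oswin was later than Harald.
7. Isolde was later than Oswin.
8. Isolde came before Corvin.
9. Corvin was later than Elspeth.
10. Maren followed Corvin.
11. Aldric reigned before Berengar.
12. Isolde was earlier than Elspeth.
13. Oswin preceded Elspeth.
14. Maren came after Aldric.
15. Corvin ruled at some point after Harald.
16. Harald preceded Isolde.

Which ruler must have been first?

Harald

Harald has a chain of constraints placing them before every other ruler, so Harald must be first.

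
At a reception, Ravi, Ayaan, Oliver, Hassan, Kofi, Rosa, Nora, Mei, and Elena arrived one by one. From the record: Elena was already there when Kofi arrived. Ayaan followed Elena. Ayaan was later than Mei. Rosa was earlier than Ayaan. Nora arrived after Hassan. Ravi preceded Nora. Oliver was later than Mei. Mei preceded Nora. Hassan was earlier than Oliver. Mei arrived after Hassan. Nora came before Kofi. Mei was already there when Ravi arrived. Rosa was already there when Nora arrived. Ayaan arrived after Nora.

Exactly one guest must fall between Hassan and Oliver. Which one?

Mei

Tracing the constraints gives Hassan → Mei → Oliver, so Mei sits after Hassan and before Oliver.
No other guest is forced both after Hassan and before Oliver.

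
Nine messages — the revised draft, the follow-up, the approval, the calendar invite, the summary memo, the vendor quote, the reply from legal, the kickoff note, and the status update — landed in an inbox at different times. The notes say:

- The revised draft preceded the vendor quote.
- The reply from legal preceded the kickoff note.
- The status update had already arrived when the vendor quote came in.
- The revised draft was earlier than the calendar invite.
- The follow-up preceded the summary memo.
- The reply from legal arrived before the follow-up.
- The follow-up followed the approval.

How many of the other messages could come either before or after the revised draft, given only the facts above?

6

Forced after the revised draft: the calendar invite and the vendor quote.
That leaves the approval, the follow-up, the kickoff note, the reply from legal, the status update, and the summary memo with no forced order relative to the revised draft — 6.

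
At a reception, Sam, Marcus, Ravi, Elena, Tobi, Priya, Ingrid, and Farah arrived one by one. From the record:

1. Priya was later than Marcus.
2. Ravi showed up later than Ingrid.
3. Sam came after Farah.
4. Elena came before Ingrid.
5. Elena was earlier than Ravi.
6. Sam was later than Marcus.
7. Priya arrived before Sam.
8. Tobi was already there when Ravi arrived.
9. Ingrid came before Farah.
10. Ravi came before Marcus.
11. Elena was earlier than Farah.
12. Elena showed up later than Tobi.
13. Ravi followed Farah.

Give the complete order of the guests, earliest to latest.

The constraints fix every adjacent pair, so only one ordering works:
Tobi → Elena → Ingrid → Farah → Ravi → Marcus → Priya → Sam.

Tobi, Elena, Ingrid, Farah, Ravi, Marcus, Priya, Sam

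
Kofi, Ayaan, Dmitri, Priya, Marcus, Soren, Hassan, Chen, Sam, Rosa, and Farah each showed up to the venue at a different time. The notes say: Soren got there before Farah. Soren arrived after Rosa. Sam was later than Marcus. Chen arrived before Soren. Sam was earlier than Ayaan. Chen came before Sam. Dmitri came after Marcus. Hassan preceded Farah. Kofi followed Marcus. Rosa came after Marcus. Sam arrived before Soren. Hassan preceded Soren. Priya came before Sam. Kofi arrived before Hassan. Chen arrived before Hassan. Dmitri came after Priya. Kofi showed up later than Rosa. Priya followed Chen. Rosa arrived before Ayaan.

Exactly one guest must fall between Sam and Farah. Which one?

Tracing the constraints gives Sam → Soren → Farah, so Soren sits after Sam and before Farah.
No other guest is forced both after Sam and before Farah.

Soren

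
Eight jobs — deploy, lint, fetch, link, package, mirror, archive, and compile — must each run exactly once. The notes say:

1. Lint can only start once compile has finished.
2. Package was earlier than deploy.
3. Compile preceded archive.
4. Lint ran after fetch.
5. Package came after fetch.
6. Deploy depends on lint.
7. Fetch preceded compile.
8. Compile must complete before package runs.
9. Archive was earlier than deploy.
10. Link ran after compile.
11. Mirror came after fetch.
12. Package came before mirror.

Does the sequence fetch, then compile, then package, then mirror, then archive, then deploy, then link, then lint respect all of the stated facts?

no

The constraints require lint before deploy, but in the proposed sequence deploy appears ahead of lint. That one violation is enough.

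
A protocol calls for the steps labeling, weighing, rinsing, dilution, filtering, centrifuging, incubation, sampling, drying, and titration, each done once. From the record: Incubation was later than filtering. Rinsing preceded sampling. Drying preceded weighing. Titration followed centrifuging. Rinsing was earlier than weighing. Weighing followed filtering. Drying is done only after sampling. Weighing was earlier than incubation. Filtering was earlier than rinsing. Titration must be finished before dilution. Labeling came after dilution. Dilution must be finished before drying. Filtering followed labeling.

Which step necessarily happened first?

centrifuging

Centrifuging has a chain of constraints placing it before every other step, so centrifuging must be first.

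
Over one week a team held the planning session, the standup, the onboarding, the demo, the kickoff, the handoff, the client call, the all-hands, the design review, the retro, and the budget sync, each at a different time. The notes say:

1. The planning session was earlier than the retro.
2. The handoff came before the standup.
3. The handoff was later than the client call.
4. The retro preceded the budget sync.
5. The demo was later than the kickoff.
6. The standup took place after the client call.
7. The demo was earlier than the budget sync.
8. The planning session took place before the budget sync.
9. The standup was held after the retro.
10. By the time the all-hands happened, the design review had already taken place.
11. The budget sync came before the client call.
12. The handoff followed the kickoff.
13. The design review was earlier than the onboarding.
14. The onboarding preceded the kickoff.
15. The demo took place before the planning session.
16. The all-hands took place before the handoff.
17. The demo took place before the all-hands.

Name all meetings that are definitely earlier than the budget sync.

Directly stated before the budget sync: the demo, the planning session, and the retro.
The design review reaches the budget sync via the design review → the onboarding → the kickoff → the demo → the budget sync.
The kickoff reaches the budget sync via the kickoff → the demo → the budget sync.
The onboarding reaches the budget sync via the onboarding → the kickoff → the demo → the budget sync.

the demo, the design review, the kickoff, the onboarding, the planning session, the retro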